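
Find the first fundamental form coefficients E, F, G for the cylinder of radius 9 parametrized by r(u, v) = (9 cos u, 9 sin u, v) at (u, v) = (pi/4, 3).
E = 81;  F = 0;  G = 1

Partials: r_u = (-9*sin(u), 9*cos(u), 0), r_v = (0, 0, 1). As functions of (u, v):
  E = r_u · r_u = 81,
  F = r_u · r_v = 0,
  G = r_v · r_v = 1.
Evaluating at (u, v) = (pi/4, 3): E = 81, F = 0, G = 1.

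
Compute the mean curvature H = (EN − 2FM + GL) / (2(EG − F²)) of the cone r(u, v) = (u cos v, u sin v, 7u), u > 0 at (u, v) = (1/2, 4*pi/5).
H = 7*sqrt(2)/10

With E = 50, F = 0, G = u^2, L = 0, M = 0, N = 7*sqrt(2)*u^2/(10*Abs(u)), assemble
  H = (EN − 2FM + GL) / (2(EG − F²)) = 7*sqrt(2)/(20*Abs(u)).
At (u, v) = (1/2, 4*pi/5): H = 7*sqrt(2)/10.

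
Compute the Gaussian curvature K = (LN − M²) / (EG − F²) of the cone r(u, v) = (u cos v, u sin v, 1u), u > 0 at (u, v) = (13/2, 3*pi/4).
K = 0

Coefficients of the first fundamental form: E = 2, F = 0, G = u^2.
Coefficients of the second fundamental form: L = 0, M = 0, N = sqrt(2)*u^2/(2*Abs(u)).
Assemble K = (LN − M²)/(EG − F²) = 0. At (u, v) = (13/2, 3*pi/4): K = 0.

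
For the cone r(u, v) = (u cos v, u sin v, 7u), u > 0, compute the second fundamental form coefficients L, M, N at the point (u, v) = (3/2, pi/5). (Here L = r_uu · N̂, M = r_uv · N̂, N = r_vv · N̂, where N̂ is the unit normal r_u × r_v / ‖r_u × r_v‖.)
L = 0;  M = 0;  N = 21*sqrt(2)/20

Compute the unit normal N̂(u, v) = (-7*sqrt(2)*u*cos(v)/(10*Abs(u)), -7*sqrt(2)*u*sin(v)/(10*Abs(u)), sqrt(2)*u/(10*Abs(u))), and the second partials r_uu, r_uv, r_vv. Take dot products:
  L(u, v) = r_uu · N̂ = 0,
  M(u, v) = r_uv · N̂ = 0,
  N(u, v) = r_vv · N̂ = 7*sqrt(2)*u^2/(10*Abs(u)).
Evaluating at (u, v) = (3/2, pi/5):
  L = 0, M = 0, N = 21*sqrt(2)/20.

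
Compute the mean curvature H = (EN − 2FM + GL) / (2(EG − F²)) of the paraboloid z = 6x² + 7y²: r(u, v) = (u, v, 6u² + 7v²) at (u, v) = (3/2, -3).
H = 12865*sqrt(2089)/4363921

With E = 144*u^2 + 1, F = 168*u*v, G = 196*v^2 + 1, L = 12/sqrt(144*u^2 + 196*v^2 + 1), M = 0, N = 14/sqrt(144*u^2 + 196*v^2 + 1), assemble
  H = (EN − 2FM + GL) / (2(EG − F²)) = (1008*u^2 + 1176*v^2 + 13)/(144*u^2 + 196*v^2 + 1)^(3/2).
At (u, v) = (3/2, -3): H = 12865*sqrt(2089)/4363921.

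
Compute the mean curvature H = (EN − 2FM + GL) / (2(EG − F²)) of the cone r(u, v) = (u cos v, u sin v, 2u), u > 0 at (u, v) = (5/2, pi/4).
H = 2*sqrt(5)/25

With E = 5, F = 0, G = u^2, L = 0, M = 0, N = 2*sqrt(5)*u^2/(5*Abs(u)), assemble
  H = (EN − 2FM + GL) / (2(EG − F²)) = sqrt(5)/(5*Abs(u)).
At (u, v) = (5/2, pi/4): H = 2*sqrt(5)/25.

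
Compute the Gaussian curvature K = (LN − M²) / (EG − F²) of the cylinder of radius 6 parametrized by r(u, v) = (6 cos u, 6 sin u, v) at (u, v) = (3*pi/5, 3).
K = 0

Coefficients of the first fundamental form: E = 36, F = 0, G = 1.
Coefficients of the second fundamental form: L = -6, M = 0, N = 0.
Assemble K = (LN − M²)/(EG − F²) = 0. At (u, v) = (3*pi/5, 3): K = 0.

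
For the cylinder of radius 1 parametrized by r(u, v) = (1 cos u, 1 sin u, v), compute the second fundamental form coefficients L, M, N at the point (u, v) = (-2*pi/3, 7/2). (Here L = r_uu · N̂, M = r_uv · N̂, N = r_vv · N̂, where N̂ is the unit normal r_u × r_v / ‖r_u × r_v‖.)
L = -1;  M = 0;  N = 0

Compute the unit normal N̂(u, v) = (cos(u), sin(u), 0), and the second partials r_uu, r_uv, r_vv. Take dot products:
  L(u, v) = r_uu · N̂ = -1,
  M(u, v) = r_uv · N̂ = 0,
  N(u, v) = r_vv · N̂ = 0.
Evaluating at (u, v) = (-2*pi/3, 7/2):
  L = -1, M = 0, N = 0.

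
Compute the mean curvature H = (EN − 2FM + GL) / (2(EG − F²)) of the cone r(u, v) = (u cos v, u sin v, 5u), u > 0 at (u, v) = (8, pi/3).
H = 5*sqrt(26)/416

With E = 26, F = 0, G = u^2, L = 0, M = 0, N = 5*sqrt(26)*u^2/(26*Abs(u)), assemble
  H = (EN − 2FM + GL) / (2(EG − F²)) = 5*sqrt(26)/(52*Abs(u)).
At (u, v) = (8, pi/3): H = 5*sqrt(26)/416.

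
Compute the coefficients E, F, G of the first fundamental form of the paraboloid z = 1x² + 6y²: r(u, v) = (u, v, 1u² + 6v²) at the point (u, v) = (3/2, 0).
E = 10;  F = 0;  G = 1

Partials: r_u = (1, 0, 2*u), r_v = (0, 1, 12*v). As functions of (u, v):
  E = r_u · r_u = 4*u^2 + 1,
  F = r_u · r_v = 24*u*v,
  G = r_v · r_v = 144*v^2 + 1.
Evaluating at (u, v) = (3/2, 0): E = 10, F = 0, G = 1.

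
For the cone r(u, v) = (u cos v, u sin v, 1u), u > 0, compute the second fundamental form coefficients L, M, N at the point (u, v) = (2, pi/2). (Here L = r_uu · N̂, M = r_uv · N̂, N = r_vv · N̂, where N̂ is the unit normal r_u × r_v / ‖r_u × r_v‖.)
L = 0;  M = 0;  N = sqrt(2)

Compute the unit normal N̂(u, v) = (-sqrt(2)*u*cos(v)/(2*Abs(u)), -sqrt(2)*u*sin(v)/(2*Abs(u)), sqrt(2)*u/(2*Abs(u))), and the second partials r_uu, r_uv, r_vv. Take dot products:
  L(u, v) = r_uu · N̂ = 0,
  M(u, v) = r_uv · N̂ = 0,
  N(u, v) = r_vv · N̂ = sqrt(2)*u^2/(2*Abs(u)).
Evaluating at (u, v) = (2, pi/2):
  L = 0, M = 0, N = sqrt(2).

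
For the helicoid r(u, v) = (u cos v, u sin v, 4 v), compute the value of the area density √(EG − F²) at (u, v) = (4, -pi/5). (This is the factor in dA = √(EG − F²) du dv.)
√(EG − F²)|_{(4, -pi/5)} = 4*sqrt(2)

E = 1, F = 0, G = u^2 + 16, so EG − F² = u^2 + 16. Taking the positive square root: √(EG − F²) = sqrt(u^2 + 16). At (u, v) = (4, -pi/5): 4*sqrt(2).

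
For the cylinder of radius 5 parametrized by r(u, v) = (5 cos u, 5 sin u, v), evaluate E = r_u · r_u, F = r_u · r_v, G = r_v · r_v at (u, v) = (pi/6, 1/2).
E = 25;  F = 0;  G = 1

Partials: r_u = (-5*sin(u), 5*cos(u), 0), r_v = (0, 0, 1). As functions of (u, v):
  E = r_u · r_u = 25,
  F = r_u · r_v = 0,
  G = r_v · r_v = 1.
Evaluating at (u, v) = (pi/6, 1/2): E = 25, F = 0, G = 1.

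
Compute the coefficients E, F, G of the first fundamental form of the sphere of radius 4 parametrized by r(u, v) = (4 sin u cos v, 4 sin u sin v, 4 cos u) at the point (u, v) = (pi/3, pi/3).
E = 16;  F = 0;  G = 12

Partials: r_u = (4*cos(u)*cos(v), 4*sin(v)*cos(u), -4*sin(u)), r_v = (-4*sin(u)*sin(v), 4*sin(u)*cos(v), 0). As functions of (u, v):
  E = r_u · r_u = 16,
  F = r_u · r_v = 0,
  G = r_v · r_v = 16*sin(u)^2.
Evaluating at (u, v) = (pi/3, pi/3): E = 16, F = 0, G = 12.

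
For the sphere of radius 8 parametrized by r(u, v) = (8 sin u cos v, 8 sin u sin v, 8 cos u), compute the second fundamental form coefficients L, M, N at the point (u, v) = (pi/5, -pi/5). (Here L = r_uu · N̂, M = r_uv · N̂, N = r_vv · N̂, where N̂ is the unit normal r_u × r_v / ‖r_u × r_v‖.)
L = -8;  M = 0;  N = -5 + sqrt(5)

Compute the unit normal N̂(u, v) = (sin(u)^2*cos(v)/Abs(sin(u)), sin(u)^2*sin(v)/Abs(sin(u)), sin(2*u)/(2*Abs(sin(u)))), and the second partials r_uu, r_uv, r_vv. Take dot products:
  L(u, v) = r_uu · N̂ = -8*sin(u)/Abs(sin(u)),
  M(u, v) = r_uv · N̂ = 0,
  N(u, v) = r_vv · N̂ = -8*sin(u)^3/Abs(sin(u)).
Evaluating at (u, v) = (pi/5, -pi/5):
  L = -8, M = 0, N = -5 + sqrt(5).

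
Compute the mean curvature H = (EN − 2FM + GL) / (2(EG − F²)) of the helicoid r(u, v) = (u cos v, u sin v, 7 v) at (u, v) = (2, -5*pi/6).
H = 0

With E = 1, F = 0, G = u^2 + 49, L = 0, M = -7/sqrt(u^2 + 49), N = 0, assemble
  H = (EN − 2FM + GL) / (2(EG − F²)) = 0.
At (u, v) = (2, -5*pi/6): H = 0.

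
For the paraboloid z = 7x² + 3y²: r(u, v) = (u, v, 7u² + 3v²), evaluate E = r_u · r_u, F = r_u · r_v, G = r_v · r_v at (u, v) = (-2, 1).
E = 785;  F = -168;  G = 37

Partials: r_u = (1, 0, 14*u), r_v = (0, 1, 6*v). As functions of (u, v):
  E = r_u · r_u = 196*u^2 + 1,
  F = r_u · r_v = 84*u*v,
  G = r_v · r_v = 36*v^2 + 1.
Evaluating at (u, v) = (-2, 1): E = 785, F = -168, G = 37.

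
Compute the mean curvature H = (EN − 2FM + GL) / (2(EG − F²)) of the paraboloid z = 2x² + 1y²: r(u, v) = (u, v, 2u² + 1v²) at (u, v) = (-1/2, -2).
H = 13*sqrt(21)/147

With E = 16*u^2 + 1, F = 8*u*v, G = 4*v^2 + 1, L = 4/sqrt(16*u^2 + 4*v^2 + 1), M = 0, N = 2/sqrt(16*u^2 + 4*v^2 + 1), assemble
  H = (EN − 2FM + GL) / (2(EG − F²)) = (16*u^2 + 8*v^2 + 3)/(16*u^2 + 4*v^2 + 1)^(3/2).
At (u, v) = (-1/2, -2): H = 13*sqrt(21)/147.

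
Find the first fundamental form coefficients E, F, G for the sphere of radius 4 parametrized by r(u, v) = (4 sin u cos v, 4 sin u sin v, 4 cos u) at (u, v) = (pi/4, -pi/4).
E = 16;  F = 0;  G = 8

Partials: r_u = (4*cos(u)*cos(v), 4*sin(v)*cos(u), -4*sin(u)), r_v = (-4*sin(u)*sin(v), 4*sin(u)*cos(v), 0). As functions of (u, v):
  E = r_u · r_u = 16,
  F = r_u · r_v = 0,
  G = r_v · r_v = 16*sin(u)^2.
Evaluating at (u, v) = (pi/4, -pi/4): E = 16, F = 0, G = 8.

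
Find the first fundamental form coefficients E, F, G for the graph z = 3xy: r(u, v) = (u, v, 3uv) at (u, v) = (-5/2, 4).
E = 145;  F = -90;  G = 229/4

Partials: r_u = (1, 0, 3*v), r_v = (0, 1, 3*u). As functions of (u, v):
  E = r_u · r_u = 9*v^2 + 1,
  F = r_u · r_v = 9*u*v,
  G = r_v · r_v = 9*u^2 + 1.
Evaluating at (u, v) = (-5/2, 4): E = 145, F = -90, G = 229/4.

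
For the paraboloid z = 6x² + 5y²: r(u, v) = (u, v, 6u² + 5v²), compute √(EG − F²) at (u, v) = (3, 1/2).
√(EG − F²)|_{(3, 1/2)} = sqrt(1322)

E = 144*u^2 + 1, F = 120*u*v, G = 100*v^2 + 1; EG − F² = 144*u^2 + 100*v^2 + 1; √(EG − F²) = sqrt(144*u^2 + 100*v^2 + 1). At the given point: sqrt(1322).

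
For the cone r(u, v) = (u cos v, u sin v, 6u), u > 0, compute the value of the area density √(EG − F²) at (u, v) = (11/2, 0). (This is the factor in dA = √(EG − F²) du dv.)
√(EG − F²)|_{(11/2, 0)} = 11*sqrt(37)/2

E = 37, F = 0, G = u^2, so EG − F² = 37*u^2. Taking the positive square root: √(EG − F²) = sqrt(37)*Abs(u). At (u, v) = (11/2, 0): 11*sqrt(37)/2.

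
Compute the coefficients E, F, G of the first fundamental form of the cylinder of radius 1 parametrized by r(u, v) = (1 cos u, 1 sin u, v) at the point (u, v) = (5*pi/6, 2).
E = 1;  F = 0;  G = 1

Partials: r_u = (-sin(u), cos(u), 0), r_v = (0, 0, 1). As functions of (u, v):
  E = r_u · r_u = 1,
  F = r_u · r_v = 0,
  G = r_v · r_v = 1.
Evaluating at (u, v) = (5*pi/6, 2): E = 1, F = 0, G = 1.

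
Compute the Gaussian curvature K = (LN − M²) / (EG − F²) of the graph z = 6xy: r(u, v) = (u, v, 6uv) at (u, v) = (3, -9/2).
K = -9/277729

Coefficients of the first fundamental form: E = 36*v^2 + 1, F = 36*u*v, G = 36*u^2 + 1.
Coefficients of the second fundamental form: L = 0, M = 6/sqrt(36*u^2 + 36*v^2 + 1), N = 0.
Assemble K = (LN − M²)/(EG − F²) = -36/(1296*u^4 + 2592*u^2*v^2 + 72*u^2 + 1296*v^4 + 72*v^2 + 1). At (u, v) = (3, -9/2): K = -9/277729.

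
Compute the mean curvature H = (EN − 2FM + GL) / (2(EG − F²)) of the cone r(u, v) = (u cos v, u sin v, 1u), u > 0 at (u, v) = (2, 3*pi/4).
H = sqrt(2)/8

With E = 2, F = 0, G = u^2, L = 0, M = 0, N = sqrt(2)*u^2/(2*Abs(u)), assemble
  H = (EN − 2FM + GL) / (2(EG − F²)) = sqrt(2)/(4*Abs(u)).
At (u, v) = (2, 3*pi/4): H = sqrt(2)/8.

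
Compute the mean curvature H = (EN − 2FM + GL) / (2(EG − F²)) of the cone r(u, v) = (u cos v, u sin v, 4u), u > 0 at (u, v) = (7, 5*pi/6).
H = 2*sqrt(17)/119

With E = 17, F = 0, G = u^2, L = 0, M = 0, N = 4*sqrt(17)*u^2/(17*Abs(u)), assemble
  H = (EN − 2FM + GL) / (2(EG − F²)) = 2*sqrt(17)/(17*Abs(u)).
At (u, v) = (7, 5*pi/6): H = 2*sqrt(17)/119.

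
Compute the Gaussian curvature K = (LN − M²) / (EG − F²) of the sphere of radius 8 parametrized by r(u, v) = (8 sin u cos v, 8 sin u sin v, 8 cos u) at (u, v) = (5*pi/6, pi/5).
K = 1/64

Coefficients of the first fundamental form: E = 64, F = 0, G = 64*sin(u)^2.
Coefficients of the second fundamental form: L = -8*sin(u)/Abs(sin(u)), M = 0, N = -8*sin(u)^3/Abs(sin(u)).
Assemble K = (LN − M²)/(EG − F²) = 1/64. At (u, v) = (5*pi/6, pi/5): K = 1/64.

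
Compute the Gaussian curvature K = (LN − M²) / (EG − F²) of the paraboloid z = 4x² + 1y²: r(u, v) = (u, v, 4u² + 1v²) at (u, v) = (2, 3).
K = 16/85849

Coefficients of the first fundamental form: E = 64*u^2 + 1, F = 16*u*v, G = 4*v^2 + 1.
Coefficients of the second fundamental form: L = 8/sqrt(64*u^2 + 4*v^2 + 1), M = 0, N = 2/sqrt(64*u^2 + 4*v^2 + 1).
Assemble K = (LN − M²)/(EG − F²) = 16/(4096*u^4 + 512*u^2*v^2 + 128*u^2 + 16*v^4 + 8*v^2 + 1). At (u, v) = (2, 3): K = 16/85849.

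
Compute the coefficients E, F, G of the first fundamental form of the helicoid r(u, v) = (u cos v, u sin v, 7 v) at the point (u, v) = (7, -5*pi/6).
E = 1;  F = 0;  G = 98

Partials: r_u = (cos(v), sin(v), 0), r_v = (-u*sin(v), u*cos(v), 7). As functions of (u, v):
  E = r_u · r_u = 1,
  F = r_u · r_v = 0,
  G = r_v · r_v = u^2 + 49.
Evaluating at (u, v) = (7, -5*pi/6): E = 1, F = 0, G = 98.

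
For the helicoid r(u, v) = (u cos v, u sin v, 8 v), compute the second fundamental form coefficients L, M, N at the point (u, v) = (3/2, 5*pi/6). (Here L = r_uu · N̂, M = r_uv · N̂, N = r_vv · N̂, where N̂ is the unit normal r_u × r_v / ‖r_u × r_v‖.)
L = 0;  M = -16*sqrt(265)/265;  N = 0

Compute the unit normal N̂(u, v) = (8*sin(v)/sqrt(u^2 + 64), -8*cos(v)/sqrt(u^2 + 64), u/sqrt(u^2 + 64)), and the second partials r_uu, r_uv, r_vv. Take dot products:
  L(u, v) = r_uu · N̂ = 0,
  M(u, v) = r_uv · N̂ = -8/sqrt(u^2 + 64),
  N(u, v) = r_vv · N̂ = 0.
Evaluating at (u, v) = (3/2, 5*pi/6):
  L = 0, M = -16*sqrt(265)/265, N = 0.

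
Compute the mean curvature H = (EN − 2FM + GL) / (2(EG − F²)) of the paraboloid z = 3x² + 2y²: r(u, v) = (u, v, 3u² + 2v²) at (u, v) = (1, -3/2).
H = 185*sqrt(73)/5329

With E = 36*u^2 + 1, F = 24*u*v, G = 16*v^2 + 1, L = 6/sqrt(36*u^2 + 16*v^2 + 1), M = 0, N = 4/sqrt(36*u^2 + 16*v^2 + 1), assemble
  H = (EN − 2FM + GL) / (2(EG − F²)) = (72*u^2 + 48*v^2 + 5)/(36*u^2 + 16*v^2 + 1)^(3/2).
At (u, v) = (1, -3/2): H = 185*sqrt(73)/5329.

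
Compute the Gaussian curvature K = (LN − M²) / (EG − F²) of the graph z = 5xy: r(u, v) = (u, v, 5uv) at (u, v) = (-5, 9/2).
K = -400/20511841

Coefficients of the first fundamental form: E = 25*v^2 + 1, F = 25*u*v, G = 25*u^2 + 1.
Coefficients of the second fundamental form: L = 0, M = 5/sqrt(25*u^2 + 25*v^2 + 1), N = 0.
Assemble K = (LN − M²)/(EG − F²) = -25/(625*u^4 + 1250*u^2*v^2 + 50*u^2 + 625*v^4 + 50*v^2 + 1). At (u, v) = (-5, 9/2): K = -400/20511841.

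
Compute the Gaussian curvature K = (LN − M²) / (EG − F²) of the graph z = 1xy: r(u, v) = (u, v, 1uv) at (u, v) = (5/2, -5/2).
K = -4/729

Coefficients of the first fundamental form: E = v^2 + 1, F = u*v, G = u^2 + 1.
Coefficients of the second fundamental form: L = 0, M = 1/sqrt(u^2 + v^2 + 1), N = 0.
Assemble K = (LN − M²)/(EG − F²) = 1/((u^2*v^2 - (u^2 + 1)*(v^2 + 1))*(u^2 + v^2 + 1)). At (u, v) = (5/2, -5/2): K = -4/729.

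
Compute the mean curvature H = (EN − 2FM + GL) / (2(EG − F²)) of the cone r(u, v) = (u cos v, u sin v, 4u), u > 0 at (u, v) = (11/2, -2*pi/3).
H = 4*sqrt(17)/187

With E = 17, F = 0, G = u^2, L = 0, M = 0, N = 4*sqrt(17)*u^2/(17*Abs(u)), assemble
  H = (EN − 2FM + GL) / (2(EG − F²)) = 2*sqrt(17)/(17*Abs(u)).
At (u, v) = (11/2, -2*pi/3): H = 4*sqrt(17)/187.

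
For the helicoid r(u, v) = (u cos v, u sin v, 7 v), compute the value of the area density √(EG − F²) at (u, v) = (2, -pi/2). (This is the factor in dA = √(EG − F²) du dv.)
√(EG − F²)|_{(2, -pi/2)} = sqrt(53)

E = 1, F = 0, G = u^2 + 49, so EG − F² = u^2 + 49. Taking the positive square root: √(EG − F²) = sqrt(u^2 + 49). At (u, v) = (2, -pi/2): sqrt(53).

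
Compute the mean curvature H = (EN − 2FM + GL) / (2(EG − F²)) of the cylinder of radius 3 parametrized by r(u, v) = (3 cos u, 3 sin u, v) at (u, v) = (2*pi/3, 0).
H = -1/6

With E = 9, F = 0, G = 1, L = -3, M = 0, N = 0, assemble
  H = (EN − 2FM + GL) / (2(EG − F²)) = -1/6.
At (u, v) = (2*pi/3, 0): H = -1/6.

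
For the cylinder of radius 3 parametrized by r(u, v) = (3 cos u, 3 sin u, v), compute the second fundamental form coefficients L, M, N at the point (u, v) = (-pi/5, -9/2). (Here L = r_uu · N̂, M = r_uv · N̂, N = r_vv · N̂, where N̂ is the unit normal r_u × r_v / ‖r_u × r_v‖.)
L = -3;  M = 0;  N = 0

Compute the unit normal N̂(u, v) = (cos(u), sin(u), 0), and the second partials r_uu, r_uv, r_vv. Take dot products:
  L(u, v) = r_uu · N̂ = -3,
  M(u, v) = r_uv · N̂ = 0,
  N(u, v) = r_vv · N̂ = 0.
Evaluating at (u, v) = (-pi/5, -9/2):
  L = -3, M = 0, N = 0.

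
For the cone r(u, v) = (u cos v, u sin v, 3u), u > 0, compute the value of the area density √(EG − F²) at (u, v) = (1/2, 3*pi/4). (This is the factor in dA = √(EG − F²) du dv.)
√(EG − F²)|_{(1/2, 3*pi/4)} = sqrt(10)/2

E = 10, F = 0, G = u^2, so EG − F² = 10*u^2. Taking the positive square root: √(EG − F²) = sqrt(10)*Abs(u). At (u, v) = (1/2, 3*pi/4): sqrt(10)/2.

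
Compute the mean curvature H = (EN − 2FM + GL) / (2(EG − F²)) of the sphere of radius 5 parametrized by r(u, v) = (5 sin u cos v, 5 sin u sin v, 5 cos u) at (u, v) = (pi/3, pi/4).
H = -1/5

With E = 25, F = 0, G = 25*sin(u)^2, L = -5*sin(u)/Abs(sin(u)), M = 0, N = -5*sin(u)^3/Abs(sin(u)), assemble
  H = (EN − 2FM + GL) / (2(EG − F²)) = -sin(u)/(5*Abs(sin(u))).
At (u, v) = (pi/3, pi/4): H = -1/5.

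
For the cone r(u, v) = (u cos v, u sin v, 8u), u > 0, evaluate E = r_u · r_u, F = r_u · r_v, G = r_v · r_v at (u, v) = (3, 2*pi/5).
E = 65;  F = 0;  G = 9

Partials: r_u = (cos(v), sin(v), 8), r_v = (-u*sin(v), u*cos(v), 0). As functions of (u, v):
  E = r_u · r_u = 65,
  F = r_u · r_v = 0,
  G = r_v · r_v = u^2.
Evaluating at (u, v) = (3, 2*pi/5): E = 65, F = 0, G = 9.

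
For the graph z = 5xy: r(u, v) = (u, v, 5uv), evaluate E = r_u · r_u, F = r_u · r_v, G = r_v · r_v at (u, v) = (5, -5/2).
E = 629/4;  F = -625/2;  G = 626

Partials: r_u = (1, 0, 5*v), r_v = (0, 1, 5*u). As functions of (u, v):
  E = r_u · r_u = 25*v^2 + 1,
  F = r_u · r_v = 25*u*v,
  G = r_v · r_v = 25*u^2 + 1.
Evaluating at (u, v) = (5, -5/2): E = 629/4, F = -625/2, G = 626.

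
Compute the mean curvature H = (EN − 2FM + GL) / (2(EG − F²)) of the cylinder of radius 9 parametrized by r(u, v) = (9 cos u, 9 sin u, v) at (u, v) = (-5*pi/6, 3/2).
H = -1/18

With E = 81, F = 0, G = 1, L = -9, M = 0, N = 0, assemble
  H = (EN − 2FM + GL) / (2(EG − F²)) = -1/18.
At (u, v) = (-5*pi/6, 3/2): H = -1/18.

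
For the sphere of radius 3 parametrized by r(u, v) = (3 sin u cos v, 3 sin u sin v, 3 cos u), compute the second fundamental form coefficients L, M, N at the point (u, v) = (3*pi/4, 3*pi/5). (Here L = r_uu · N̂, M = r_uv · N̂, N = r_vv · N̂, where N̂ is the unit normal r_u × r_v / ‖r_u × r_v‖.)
L = -3;  M = 0;  N = -3/2

Compute the unit normal N̂(u, v) = (sin(u)^2*cos(v)/Abs(sin(u)), sin(u)^2*sin(v)/Abs(sin(u)), sin(2*u)/(2*Abs(sin(u)))), and the second partials r_uu, r_uv, r_vv. Take dot products:
  L(u, v) = r_uu · N̂ = -3*sin(u)/Abs(sin(u)),
  M(u, v) = r_uv · N̂ = 0,
  N(u, v) = r_vv · N̂ = -3*sin(u)^3/Abs(sin(u)).
Evaluating at (u, v) = (3*pi/4, 3*pi/5):
  L = -3, M = 0, N = -3/2.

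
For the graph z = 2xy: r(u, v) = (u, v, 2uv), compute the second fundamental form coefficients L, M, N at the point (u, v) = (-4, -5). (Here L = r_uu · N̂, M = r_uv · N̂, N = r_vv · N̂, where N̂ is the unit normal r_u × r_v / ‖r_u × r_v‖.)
L = 0;  M = 2*sqrt(165)/165;  N = 0

Compute the unit normal N̂(u, v) = (-2*v/sqrt(4*u^2 + 4*v^2 + 1), -2*u/sqrt(4*u^2 + 4*v^2 + 1), 1/sqrt(4*u^2 + 4*v^2 + 1)), and the second partials r_uu, r_uv, r_vv. Take dot products:
  L(u, v) = r_uu · N̂ = 0,
  M(u, v) = r_uv · N̂ = 2/sqrt(4*u^2 + 4*v^2 + 1),
  N(u, v) = r_vv · N̂ = 0.
Evaluating at (u, v) = (-4, -5):
  L = 0, M = 2*sqrt(165)/165, N = 0.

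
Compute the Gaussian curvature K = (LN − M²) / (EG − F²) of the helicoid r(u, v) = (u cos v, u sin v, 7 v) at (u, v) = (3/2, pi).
K = -784/42025

Coefficients of the first fundamental form: E = 1, F = 0, G = u^2 + 49.
Coefficients of the second fundamental form: L = 0, M = -7/sqrt(u^2 + 49), N = 0.
Assemble K = (LN − M²)/(EG − F²) = -49/(u^2 + 49)^2. At (u, v) = (3/2, pi): K = -784/42025.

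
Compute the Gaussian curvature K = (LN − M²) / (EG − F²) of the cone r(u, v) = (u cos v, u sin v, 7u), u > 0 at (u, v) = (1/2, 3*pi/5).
K = 0

Coefficients of the first fundamental form: E = 50, F = 0, G = u^2.
Coefficients of the second fundamental form: L = 0, M = 0, N = 7*sqrt(2)*u^2/(10*Abs(u)).
Assemble K = (LN − M²)/(EG − F²) = 0. At (u, v) = (1/2, 3*pi/5): K = 0.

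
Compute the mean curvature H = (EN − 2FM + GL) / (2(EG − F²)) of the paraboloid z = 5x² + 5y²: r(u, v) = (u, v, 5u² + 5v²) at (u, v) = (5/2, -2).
H = 5135*sqrt(114)/350892

With E = 100*u^2 + 1, F = 100*u*v, G = 100*v^2 + 1, L = 10/sqrt(100*u^2 + 100*v^2 + 1), M = 0, N = 10/sqrt(100*u^2 + 100*v^2 + 1), assemble
  H = (EN − 2FM + GL) / (2(EG − F²)) = 10*(50*u^2 + 50*v^2 + 1)/(100*u^2 + 100*v^2 + 1)^(3/2).
At (u, v) = (5/2, -2): H = 5135*sqrt(114)/350892.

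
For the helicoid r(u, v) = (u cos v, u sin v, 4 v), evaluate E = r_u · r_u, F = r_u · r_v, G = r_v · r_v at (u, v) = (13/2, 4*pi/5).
E = 1;  F = 0;  G = 233/4

Partials: r_u = (cos(v), sin(v), 0), r_v = (-u*sin(v), u*cos(v), 4). As functions of (u, v):
  E = r_u · r_u = 1,
  F = r_u · r_v = 0,
  G = r_v · r_v = u^2 + 16.
Evaluating at (u, v) = (13/2, 4*pi/5): E = 1, F = 0, G = 233/4.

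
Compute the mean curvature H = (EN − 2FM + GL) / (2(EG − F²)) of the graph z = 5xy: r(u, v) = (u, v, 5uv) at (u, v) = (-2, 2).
H = 500*sqrt(201)/40401

With E = 25*v^2 + 1, F = 25*u*v, G = 25*u^2 + 1, L = 0, M = 5/sqrt(25*u^2 + 25*v^2 + 1), N = 0, assemble
  H = (EN − 2FM + GL) / (2(EG − F²)) = -125*u*v/(25*u^2 + 25*v^2 + 1)^(3/2).
At (u, v) = (-2, 2): H = 500*sqrt(201)/40401.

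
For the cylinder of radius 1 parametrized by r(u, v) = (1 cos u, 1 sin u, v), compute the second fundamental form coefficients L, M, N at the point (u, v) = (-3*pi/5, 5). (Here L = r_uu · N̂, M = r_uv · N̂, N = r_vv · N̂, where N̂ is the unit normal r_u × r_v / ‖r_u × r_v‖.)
L = -1;  M = 0;  N = 0

Compute the unit normal N̂(u, v) = (cos(u), sin(u), 0), and the second partials r_uu, r_uv, r_vv. Take dot products:
  L(u, v) = r_uu · N̂ = -1,
  M(u, v) = r_uv · N̂ = 0,
  N(u, v) = r_vv · N̂ = 0.
Evaluating at (u, v) = (-3*pi/5, 5):
  L = -1, M = 0, N = 0.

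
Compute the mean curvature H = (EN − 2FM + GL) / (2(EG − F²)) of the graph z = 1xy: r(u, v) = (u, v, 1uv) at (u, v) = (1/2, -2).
H = 8*sqrt(21)/441

With E = v^2 + 1, F = u*v, G = u^2 + 1, L = 0, M = 1/sqrt(u^2 + v^2 + 1), N = 0, assemble
  H = (EN − 2FM + GL) / (2(EG − F²)) = -u*v/(u^2 + v^2 + 1)^(3/2).
At (u, v) = (1/2, -2): H = 8*sqrt(21)/441.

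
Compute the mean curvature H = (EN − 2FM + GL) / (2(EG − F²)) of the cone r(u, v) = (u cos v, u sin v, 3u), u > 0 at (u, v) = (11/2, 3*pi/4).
H = 3*sqrt(10)/110

With E = 10, F = 0, G = u^2, L = 0, M = 0, N = 3*sqrt(10)*u^2/(10*Abs(u)), assemble
  H = (EN − 2FM + GL) / (2(EG − F²)) = 3*sqrt(10)/(20*Abs(u)).
At (u, v) = (11/2, 3*pi/4): H = 3*sqrt(10)/110.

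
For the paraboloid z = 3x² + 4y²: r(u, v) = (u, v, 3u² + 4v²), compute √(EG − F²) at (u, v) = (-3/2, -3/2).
√(EG − F²)|_{(-3/2, -3/2)} = sqrt(226)

E = 36*u^2 + 1, F = 48*u*v, G = 64*v^2 + 1; EG − F² = 36*u^2 + 64*v^2 + 1; √(EG − F²) = sqrt(36*u^2 + 64*v^2 + 1). At the given point: sqrt(226).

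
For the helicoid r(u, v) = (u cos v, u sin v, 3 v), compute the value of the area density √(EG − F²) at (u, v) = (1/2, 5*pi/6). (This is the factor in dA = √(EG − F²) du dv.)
√(EG − F²)|_{(1/2, 5*pi/6)} = sqrt(37)/2

E = 1, F = 0, G = u^2 + 9, so EG − F² = u^2 + 9. Taking the positive square root: √(EG − F²) = sqrt(u^2 + 9). At (u, v) = (1/2, 5*pi/6): sqrt(37)/2.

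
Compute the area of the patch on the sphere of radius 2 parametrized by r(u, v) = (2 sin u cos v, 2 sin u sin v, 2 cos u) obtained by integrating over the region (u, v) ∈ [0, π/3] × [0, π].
Area = 2*pi

Area = ∫∫ √(EG − F²) du dv with √(EG − F²) = 4*Abs(sin(u)). Integrating over [0, π/3] × [0, π] gives 2*pi.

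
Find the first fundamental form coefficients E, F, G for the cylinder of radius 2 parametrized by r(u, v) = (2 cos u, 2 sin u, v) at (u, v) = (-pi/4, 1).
E = 4;  F = 0;  G = 1

Partials: r_u = (-2*sin(u), 2*cos(u), 0), r_v = (0, 0, 1). As functions of (u, v):
  E = r_u · r_u = 4,
  F = r_u · r_v = 0,
  G = r_v · r_v = 1.
Evaluating at (u, v) = (-pi/4, 1): E = 4, F = 0, G = 1.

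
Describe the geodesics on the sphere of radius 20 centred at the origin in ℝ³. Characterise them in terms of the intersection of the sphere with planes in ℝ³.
Geodesics on the sphere of radius 20 are great circles — circles of radius 20 obtained as the intersection of the sphere with planes through the origin (the centre of the sphere).

A curve α(t) of nonzero constant speed on the sphere of radius 20 is a geodesic iff its acceleration α̈ is everywhere normal to the surface, i.e. parallel to the radial vector α(t). Then d/dt(α × α̇) = α̇ × α̇ + α × α̈ = 0, so α × α̇ is a constant vector n ≠ 0 and α(t) · n = 0 for all t: α lies in the plane through the origin with normal n. The intersection of that plane with the sphere is a circle of radius 20 (a great circle). Conversely, a great circle traversed at constant speed has centripetal acceleration pointing at the origin, hence normal to the sphere, so every great circle is a geodesic.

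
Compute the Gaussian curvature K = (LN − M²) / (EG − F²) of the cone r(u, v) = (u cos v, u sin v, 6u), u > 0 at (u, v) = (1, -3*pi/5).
K = 0

Coefficients of the first fundamental form: E = 37, F = 0, G = u^2.
Coefficients of the second fundamental form: L = 0, M = 0, N = 6*sqrt(37)*u^2/(37*Abs(u)).
Assemble K = (LN − M²)/(EG − F²) = 0. At (u, v) = (1, -3*pi/5): K = 0.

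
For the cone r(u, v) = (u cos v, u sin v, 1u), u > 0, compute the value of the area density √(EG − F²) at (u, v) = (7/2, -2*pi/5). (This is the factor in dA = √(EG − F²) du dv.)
√(EG − F²)|_{(7/2, -2*pi/5)} = 7*sqrt(2)/2

E = 2, F = 0, G = u^2, so EG − F² = 2*u^2. Taking the positive square root: √(EG − F²) = sqrt(2)*Abs(u). At (u, v) = (7/2, -2*pi/5): 7*sqrt(2)/2.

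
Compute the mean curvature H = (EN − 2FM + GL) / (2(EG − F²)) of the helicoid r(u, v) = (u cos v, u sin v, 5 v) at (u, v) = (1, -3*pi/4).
H = 0

With E = 1, F = 0, G = u^2 + 25, L = 0, M = -5/sqrt(u^2 + 25), N = 0, assemble
  H = (EN − 2FM + GL) / (2(EG − F²)) = 0.
At (u, v) = (1, -3*pi/4): H = 0.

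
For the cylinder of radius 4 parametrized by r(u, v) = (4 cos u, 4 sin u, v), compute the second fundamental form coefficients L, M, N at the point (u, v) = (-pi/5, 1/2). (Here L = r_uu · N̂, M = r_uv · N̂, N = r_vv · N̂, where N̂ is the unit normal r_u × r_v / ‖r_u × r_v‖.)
L = -4;  M = 0;  N = 0

Compute the unit normal N̂(u, v) = (cos(u), sin(u), 0), and the second partials r_uu, r_uv, r_vv. Take dot products:
  L(u, v) = r_uu · N̂ = -4,
  M(u, v) = r_uv · N̂ = 0,
  N(u, v) = r_vv · N̂ = 0.
Evaluating at (u, v) = (-pi/5, 1/2):
  L = -4, M = 0, N = 0.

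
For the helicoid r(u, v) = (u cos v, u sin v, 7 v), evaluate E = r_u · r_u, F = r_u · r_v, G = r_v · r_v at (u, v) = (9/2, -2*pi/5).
E = 1;  F = 0;  G = 277/4

Partials: r_u = (cos(v), sin(v), 0), r_v = (-u*sin(v), u*cos(v), 7). As functions of (u, v):
  E = r_u · r_u = 1,
  F = r_u · r_v = 0,
  G = r_v · r_v = u^2 + 49.
Evaluating at (u, v) = (9/2, -2*pi/5): E = 1, F = 0, G = 277/4.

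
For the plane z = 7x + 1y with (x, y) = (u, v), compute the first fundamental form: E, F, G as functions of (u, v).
E = 50;  F = 7;  G = 2

Compute partials: r_u = (1, 0, 7), r_v = (0, 1, 1). Then
  E = r_u · r_u = 50,
  F = r_u · r_v = 7,
  G = r_v · r_v = 2.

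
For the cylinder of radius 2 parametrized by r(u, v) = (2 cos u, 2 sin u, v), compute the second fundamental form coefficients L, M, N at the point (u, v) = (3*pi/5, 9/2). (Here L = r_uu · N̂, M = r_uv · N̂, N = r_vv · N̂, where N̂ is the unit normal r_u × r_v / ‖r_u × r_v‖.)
L = -2;  M = 0;  N = 0

Compute the unit normal N̂(u, v) = (cos(u), sin(u), 0), and the second partials r_uu, r_uv, r_vv. Take dot products:
  L(u, v) = r_uu · N̂ = -2,
  M(u, v) = r_uv · N̂ = 0,
  N(u, v) = r_vv · N̂ = 0.
Evaluating at (u, v) = (3*pi/5, 9/2):
  L = -2, M = 0, N = 0.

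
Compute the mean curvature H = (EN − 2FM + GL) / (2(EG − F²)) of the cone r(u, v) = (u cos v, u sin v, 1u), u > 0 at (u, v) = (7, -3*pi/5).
H = sqrt(2)/28

With E = 2, F = 0, G = u^2, L = 0, M = 0, N = sqrt(2)*u^2/(2*Abs(u)), assemble
  H = (EN − 2FM + GL) / (2(EG − F²)) = sqrt(2)/(4*Abs(u)).
At (u, v) = (7, -3*pi/5): H = sqrt(2)/28.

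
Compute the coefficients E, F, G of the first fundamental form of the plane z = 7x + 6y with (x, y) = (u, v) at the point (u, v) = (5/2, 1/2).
E = 50;  F = 42;  G = 37

Partials: r_u = (1, 0, 7), r_v = (0, 1, 6). As functions of (u, v):
  E = r_u · r_u = 50,
  F = r_u · r_v = 42,
  G = r_v · r_v = 37.
Evaluating at (u, v) = (5/2, 1/2): E = 50, F = 42, G = 37.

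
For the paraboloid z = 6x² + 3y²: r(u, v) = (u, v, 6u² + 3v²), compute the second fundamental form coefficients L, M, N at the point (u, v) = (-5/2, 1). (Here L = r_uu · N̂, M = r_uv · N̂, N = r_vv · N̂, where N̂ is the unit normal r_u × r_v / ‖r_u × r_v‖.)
L = 12*sqrt(937)/937;  M = 0;  N = 6*sqrt(937)/937

Compute the unit normal N̂(u, v) = (-12*u/sqrt(144*u^2 + 36*v^2 + 1), -6*v/sqrt(144*u^2 + 36*v^2 + 1), 1/sqrt(144*u^2 + 36*v^2 + 1)), and the second partials r_uu, r_uv, r_vv. Take dot products:
  L(u, v) = r_uu · N̂ = 12/sqrt(144*u^2 + 36*v^2 + 1),
  M(u, v) = r_uv · N̂ = 0,
  N(u, v) = r_vv · N̂ = 6/sqrt(144*u^2 + 36*v^2 + 1).
Evaluating at (u, v) = (-5/2, 1):
  L = 12*sqrt(937)/937, M = 0, N = 6*sqrt(937)/937.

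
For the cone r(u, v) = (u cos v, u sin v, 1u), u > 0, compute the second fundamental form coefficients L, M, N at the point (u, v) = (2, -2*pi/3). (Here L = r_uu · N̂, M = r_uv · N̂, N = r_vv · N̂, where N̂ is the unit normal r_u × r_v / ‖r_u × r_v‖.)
L = 0;  M = 0;  N = sqrt(2)

Compute the unit normal N̂(u, v) = (-sqrt(2)*u*cos(v)/(2*Abs(u)), -sqrt(2)*u*sin(v)/(2*Abs(u)), sqrt(2)*u/(2*Abs(u))), and the second partials r_uu, r_uv, r_vv. Take dot products:
  L(u, v) = r_uu · N̂ = 0,
  M(u, v) = r_uv · N̂ = 0,
  N(u, v) = r_vv · N̂ = sqrt(2)*u^2/(2*Abs(u)).
Evaluating at (u, v) = (2, -2*pi/3):
  L = 0, M = 0, N = sqrt(2).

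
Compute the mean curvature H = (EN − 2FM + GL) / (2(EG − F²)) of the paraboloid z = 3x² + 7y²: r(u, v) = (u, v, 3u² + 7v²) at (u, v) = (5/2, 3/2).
H = 2908*sqrt(667)/444889

With E = 36*u^2 + 1, F = 84*u*v, G = 196*v^2 + 1, L = 6/sqrt(36*u^2 + 196*v^2 + 1), M = 0, N = 14/sqrt(36*u^2 + 196*v^2 + 1), assemble
  H = (EN − 2FM + GL) / (2(EG − F²)) = 2*(126*u^2 + 294*v^2 + 5)/(36*u^2 + 196*v^2 + 1)^(3/2).
At (u, v) = (5/2, 3/2): H = 2908*sqrt(667)/444889.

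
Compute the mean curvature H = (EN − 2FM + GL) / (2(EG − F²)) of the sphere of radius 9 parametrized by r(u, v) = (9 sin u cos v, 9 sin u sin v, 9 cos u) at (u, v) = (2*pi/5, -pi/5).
H = -1/9

With E = 81, F = 0, G = 81*sin(u)^2, L = -9*sin(u)/Abs(sin(u)), M = 0, N = -9*sin(u)^3/Abs(sin(u)), assemble
  H = (EN − 2FM + GL) / (2(EG − F²)) = -sin(u)/(9*Abs(sin(u))).
At (u, v) = (2*pi/5, -pi/5): H = -1/9.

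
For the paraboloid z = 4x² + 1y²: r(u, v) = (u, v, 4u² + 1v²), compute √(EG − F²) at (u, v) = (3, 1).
√(EG − F²)|_{(3, 1)} = sqrt(581)

E = 64*u^2 + 1, F = 16*u*v, G = 4*v^2 + 1; EG − F² = 64*u^2 + 4*v^2 + 1; √(EG − F²) = sqrt(64*u^2 + 4*v^2 + 1). At the given point: sqrt(581).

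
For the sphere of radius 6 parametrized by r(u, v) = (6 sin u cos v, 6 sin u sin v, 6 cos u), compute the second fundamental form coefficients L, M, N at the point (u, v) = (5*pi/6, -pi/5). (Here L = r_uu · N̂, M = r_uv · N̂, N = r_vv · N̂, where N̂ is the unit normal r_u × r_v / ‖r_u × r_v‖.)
L = -6;  M = 0;  N = -3/2

Compute the unit normal N̂(u, v) = (sin(u)^2*cos(v)/Abs(sin(u)), sin(u)^2*sin(v)/Abs(sin(u)), sin(2*u)/(2*Abs(sin(u)))), and the second partials r_uu, r_uv, r_vv. Take dot products:
  L(u, v) = r_uu · N̂ = -6*sin(u)/Abs(sin(u)),
  M(u, v) = r_uv · N̂ = 0,
  N(u, v) = r_vv · N̂ = -6*sin(u)^3/Abs(sin(u)).
Evaluating at (u, v) = (5*pi/6, -pi/5):
  L = -6, M = 0, N = -3/2.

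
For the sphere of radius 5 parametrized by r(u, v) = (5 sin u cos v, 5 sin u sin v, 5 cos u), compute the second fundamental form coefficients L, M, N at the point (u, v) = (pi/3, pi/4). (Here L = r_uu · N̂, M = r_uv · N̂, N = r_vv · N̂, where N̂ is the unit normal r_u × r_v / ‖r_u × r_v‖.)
L = -5;  M = 0;  N = -15/4

Compute the unit normal N̂(u, v) = (sin(u)^2*cos(v)/Abs(sin(u)), sin(u)^2*sin(v)/Abs(sin(u)), sin(2*u)/(2*Abs(sin(u)))), and the second partials r_uu, r_uv, r_vv. Take dot products:
  L(u, v) = r_uu · N̂ = -5*sin(u)/Abs(sin(u)),
  M(u, v) = r_uv · N̂ = 0,
  N(u, v) = r_vv · N̂ = -5*sin(u)^3/Abs(sin(u)).
Evaluating at (u, v) = (pi/3, pi/4):
  L = -5, M = 0, N = -15/4.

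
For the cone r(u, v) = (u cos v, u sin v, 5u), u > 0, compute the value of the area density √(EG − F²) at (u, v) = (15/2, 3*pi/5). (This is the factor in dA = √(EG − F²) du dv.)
√(EG − F²)|_{(15/2, 3*pi/5)} = 15*sqrt(26)/2

E = 26, F = 0, G = u^2, so EG − F² = 26*u^2. Taking the positive square root: √(EG − F²) = sqrt(26)*Abs(u). At (u, v) = (15/2, 3*pi/5): 15*sqrt(26)/2.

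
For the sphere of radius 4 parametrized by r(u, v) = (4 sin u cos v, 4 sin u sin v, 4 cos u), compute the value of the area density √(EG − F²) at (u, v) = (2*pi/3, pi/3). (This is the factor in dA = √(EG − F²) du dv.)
√(EG − F²)|_{(2*pi/3, pi/3)} = 8*sqrt(3)

E = 16, F = 0, G = 16*sin(u)^2, so EG − F² = 256*sin(u)^2. Taking the positive square root: √(EG − F²) = 16*Abs(sin(u)). At (u, v) = (2*pi/3, pi/3): 8*sqrt(3).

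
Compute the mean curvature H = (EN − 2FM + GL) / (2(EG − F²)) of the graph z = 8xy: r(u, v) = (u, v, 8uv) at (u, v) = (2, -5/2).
H = 2560*sqrt(73)/143883

With E = 64*v^2 + 1, F = 64*u*v, G = 64*u^2 + 1, L = 0, M = 8/sqrt(64*u^2 + 64*v^2 + 1), N = 0, assemble
  H = (EN − 2FM + GL) / (2(EG − F²)) = -512*u*v/(64*u^2 + 64*v^2 + 1)^(3/2).
At (u, v) = (2, -5/2): H = 2560*sqrt(73)/143883.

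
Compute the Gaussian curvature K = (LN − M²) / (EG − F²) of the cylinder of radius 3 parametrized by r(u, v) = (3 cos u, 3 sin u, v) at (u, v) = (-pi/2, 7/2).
K = 0

Coefficients of the first fundamental form: E = 9, F = 0, G = 1.
Coefficients of the second fundamental form: L = -3, M = 0, N = 0.
Assemble K = (LN − M²)/(EG − F²) = 0. At (u, v) = (-pi/2, 7/2): K = 0.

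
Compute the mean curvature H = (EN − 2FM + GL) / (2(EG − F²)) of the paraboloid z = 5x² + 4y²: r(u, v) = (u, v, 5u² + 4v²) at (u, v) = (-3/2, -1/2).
H = 989*sqrt(2)/5324

With E = 100*u^2 + 1, F = 80*u*v, G = 64*v^2 + 1, L = 10/sqrt(100*u^2 + 64*v^2 + 1), M = 0, N = 8/sqrt(100*u^2 + 64*v^2 + 1), assemble
  H = (EN − 2FM + GL) / (2(EG − F²)) = (400*u^2 + 320*v^2 + 9)/(100*u^2 + 64*v^2 + 1)^(3/2).
At (u, v) = (-3/2, -1/2): H = 989*sqrt(2)/5324.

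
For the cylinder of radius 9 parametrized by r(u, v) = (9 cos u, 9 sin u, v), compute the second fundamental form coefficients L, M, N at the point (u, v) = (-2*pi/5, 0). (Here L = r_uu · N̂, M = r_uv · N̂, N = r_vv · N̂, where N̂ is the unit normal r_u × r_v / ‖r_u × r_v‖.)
L = -9;  M = 0;  N = 0

Compute the unit normal N̂(u, v) = (cos(u), sin(u), 0), and the second partials r_uu, r_uv, r_vv. Take dot products:
  L(u, v) = r_uu · N̂ = -9,
  M(u, v) = r_uv · N̂ = 0,
  N(u, v) = r_vv · N̂ = 0.
Evaluating at (u, v) = (-2*pi/5, 0):
  L = -9, M = 0, N = 0.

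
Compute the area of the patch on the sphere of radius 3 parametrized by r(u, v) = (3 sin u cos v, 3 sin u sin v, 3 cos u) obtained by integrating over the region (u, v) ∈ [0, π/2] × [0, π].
Area = 9*pi

Area = ∫∫ √(EG − F²) du dv with √(EG − F²) = 9*Abs(sin(u)). Integrating over [0, π/2] × [0, π] gives 9*pi.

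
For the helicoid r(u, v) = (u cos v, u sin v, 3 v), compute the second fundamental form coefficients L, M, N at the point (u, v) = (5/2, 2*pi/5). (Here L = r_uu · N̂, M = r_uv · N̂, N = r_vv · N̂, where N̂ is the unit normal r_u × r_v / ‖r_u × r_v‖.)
L = 0;  M = -6*sqrt(61)/61;  N = 0

Compute the unit normal N̂(u, v) = (3*sin(v)/sqrt(u^2 + 9), -3*cos(v)/sqrt(u^2 + 9), u/sqrt(u^2 + 9)), and the second partials r_uu, r_uv, r_vv. Take dot products:
  L(u, v) = r_uu · N̂ = 0,
  M(u, v) = r_uv · N̂ = -3/sqrt(u^2 + 9),
  N(u, v) = r_vv · N̂ = 0.
Evaluating at (u, v) = (5/2, 2*pi/5):
  L = 0, M = -6*sqrt(61)/61, N = 0.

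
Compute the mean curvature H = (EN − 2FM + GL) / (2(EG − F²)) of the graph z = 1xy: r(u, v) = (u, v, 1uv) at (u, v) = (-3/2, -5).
H = -60*sqrt(113)/12769

With E = v^2 + 1, F = u*v, G = u^2 + 1, L = 0, M = 1/sqrt(u^2 + v^2 + 1), N = 0, assemble
  H = (EN − 2FM + GL) / (2(EG − F²)) = -u*v/(u^2 + v^2 + 1)^(3/2).
At (u, v) = (-3/2, -5): H = -60*sqrt(113)/12769.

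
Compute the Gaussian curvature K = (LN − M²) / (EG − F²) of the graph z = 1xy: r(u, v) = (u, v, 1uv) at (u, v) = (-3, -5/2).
K = -16/4225

Coefficients of the first fundamental form: E = v^2 + 1, F = u*v, G = u^2 + 1.
Coefficients of the second fundamental form: L = 0, M = 1/sqrt(u^2 + v^2 + 1), N = 0.
Assemble K = (LN − M²)/(EG − F²) = 1/((u^2*v^2 - (u^2 + 1)*(v^2 + 1))*(u^2 + v^2 + 1)). At (u, v) = (-3, -5/2): K = -16/4225.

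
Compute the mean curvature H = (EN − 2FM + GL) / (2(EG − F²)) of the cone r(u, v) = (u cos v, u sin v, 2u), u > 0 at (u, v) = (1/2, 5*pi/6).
H = 2*sqrt(5)/5

With E = 5, F = 0, G = u^2, L = 0, M = 0, N = 2*sqrt(5)*u^2/(5*Abs(u)), assemble
  H = (EN − 2FM + GL) / (2(EG − F²)) = sqrt(5)/(5*Abs(u)).
At (u, v) = (1/2, 5*pi/6): H = 2*sqrt(5)/5.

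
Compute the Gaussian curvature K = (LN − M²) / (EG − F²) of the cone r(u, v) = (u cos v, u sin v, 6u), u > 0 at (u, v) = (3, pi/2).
K = 0

Coefficients of the first fundamental form: E = 37, F = 0, G = u^2.
Coefficients of the second fundamental form: L = 0, M = 0, N = 6*sqrt(37)*u^2/(37*Abs(u)).
Assemble K = (LN − M²)/(EG − F²) = 0. At (u, v) = (3, pi/2): K = 0.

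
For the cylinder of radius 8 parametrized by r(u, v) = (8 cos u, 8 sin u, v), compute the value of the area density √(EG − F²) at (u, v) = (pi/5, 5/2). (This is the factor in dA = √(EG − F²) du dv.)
√(EG − F²)|_{(pi/5, 5/2)} = 8

E = 64, F = 0, G = 1, so EG − F² = 64. Taking the positive square root: √(EG − F²) = 8. At (u, v) = (pi/5, 5/2): 8.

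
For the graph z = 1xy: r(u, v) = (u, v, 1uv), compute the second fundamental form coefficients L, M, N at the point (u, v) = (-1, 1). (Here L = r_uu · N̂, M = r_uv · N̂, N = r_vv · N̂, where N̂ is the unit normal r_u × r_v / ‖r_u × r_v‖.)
L = 0;  M = sqrt(3)/3;  N = 0

Compute the unit normal N̂(u, v) = (-v/sqrt(u^2 + v^2 + 1), -u/sqrt(u^2 + v^2 + 1), 1/sqrt(u^2 + v^2 + 1)), and the second partials r_uu, r_uv, r_vv. Take dot products:
  L(u, v) = r_uu · N̂ = 0,
  M(u, v) = r_uv · N̂ = 1/sqrt(u^2 + v^2 + 1),
  N(u, v) = r_vv · N̂ = 0.
Evaluating at (u, v) = (-1, 1):
  L = 0, M = sqrt(3)/3, N = 0.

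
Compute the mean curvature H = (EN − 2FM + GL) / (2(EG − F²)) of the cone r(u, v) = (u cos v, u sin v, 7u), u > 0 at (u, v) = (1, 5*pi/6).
H = 7*sqrt(2)/20

With E = 50, F = 0, G = u^2, L = 0, M = 0, N = 7*sqrt(2)*u^2/(10*Abs(u)), assemble
  H = (EN − 2FM + GL) / (2(EG − F²)) = 7*sqrt(2)/(20*Abs(u)).
At (u, v) = (1, 5*pi/6): H = 7*sqrt(2)/20.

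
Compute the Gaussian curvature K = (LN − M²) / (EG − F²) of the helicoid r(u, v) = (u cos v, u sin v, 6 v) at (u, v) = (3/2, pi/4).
K = -64/2601

Coefficients of the first fundamental form: E = 1, F = 0, G = u^2 + 36.
Coefficients of the second fundamental form: L = 0, M = -6/sqrt(u^2 + 36), N = 0.
Assemble K = (LN − M²)/(EG − F²) = -36/(u^2 + 36)^2. At (u, v) = (3/2, pi/4): K = -64/2601.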